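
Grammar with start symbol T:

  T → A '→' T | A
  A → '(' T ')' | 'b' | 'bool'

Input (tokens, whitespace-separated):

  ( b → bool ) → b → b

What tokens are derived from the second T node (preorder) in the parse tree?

[T [A ( [T [A b] → [T [A bool]]] )] → [T [A b] → [T [A b]]]]

b → bool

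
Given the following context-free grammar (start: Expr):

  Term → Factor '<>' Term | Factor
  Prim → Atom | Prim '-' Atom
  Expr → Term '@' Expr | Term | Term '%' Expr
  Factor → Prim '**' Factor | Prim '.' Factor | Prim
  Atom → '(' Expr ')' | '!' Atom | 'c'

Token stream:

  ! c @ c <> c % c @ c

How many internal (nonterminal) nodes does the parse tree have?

25

[Expr [Term [Factor [Prim [Atom ! [Atom c]]]]] @ [Expr [Term [Factor [Prim [Atom c]]] <> [Term [Factor [Prim [Atom c]]]]] % [Expr [Term [Factor [Prim [Atom c]]]] @ [Expr [Term [Factor [Prim [Atom c]]]]]]]]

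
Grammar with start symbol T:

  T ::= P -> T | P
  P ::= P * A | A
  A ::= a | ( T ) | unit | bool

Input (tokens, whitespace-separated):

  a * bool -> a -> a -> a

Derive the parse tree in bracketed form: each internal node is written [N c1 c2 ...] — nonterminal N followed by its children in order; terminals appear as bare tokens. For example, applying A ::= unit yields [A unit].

T
P -> T
P * A -> T
A * A -> T
a * A -> T
a * bool -> T
a * bool -> P -> T
a * bool -> A -> T
a * bool -> a -> T
a * bool -> a -> P -> T
a * bool -> a -> A -> T
a * bool -> a -> a -> T
a * bool -> a -> a -> P
a * bool -> a -> a -> A
a * bool -> a -> a -> a

[T [P [P [A a]] * [A bool]] -> [T [P [A a]] -> [T [P [A a]] -> [T [P [A a]]]]]]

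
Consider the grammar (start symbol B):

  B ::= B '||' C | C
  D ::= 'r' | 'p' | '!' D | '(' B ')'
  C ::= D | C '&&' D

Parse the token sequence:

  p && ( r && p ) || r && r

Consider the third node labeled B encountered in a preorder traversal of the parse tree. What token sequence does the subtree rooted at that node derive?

r && p

[B [B [C [C [D p]] && [D ( [B [C [C [D r]] && [D p]]] )]]] || [C [C [D r]] && [D r]]]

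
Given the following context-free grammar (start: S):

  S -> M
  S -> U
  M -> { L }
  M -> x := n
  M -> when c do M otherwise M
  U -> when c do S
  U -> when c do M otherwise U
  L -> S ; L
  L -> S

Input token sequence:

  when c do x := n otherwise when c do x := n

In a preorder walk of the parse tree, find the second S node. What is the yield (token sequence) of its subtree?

[S [U when c do [M x := n] otherwise [U when c do [S [M x := n]]]]]

x := n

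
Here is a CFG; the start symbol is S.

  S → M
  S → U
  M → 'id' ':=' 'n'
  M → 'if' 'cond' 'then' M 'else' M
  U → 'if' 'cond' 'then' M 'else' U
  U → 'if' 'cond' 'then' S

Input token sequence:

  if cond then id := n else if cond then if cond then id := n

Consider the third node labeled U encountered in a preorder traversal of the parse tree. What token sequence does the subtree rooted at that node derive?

[S [U if cond then [M id := n] else [U if cond then [S [U if cond then [S [M id := n]]]]]]]

if cond then id := n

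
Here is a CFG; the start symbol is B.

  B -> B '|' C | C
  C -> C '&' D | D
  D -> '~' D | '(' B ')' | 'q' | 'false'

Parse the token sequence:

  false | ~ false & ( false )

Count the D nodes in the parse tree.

5

[B [B [C [D false]]] | [C [C [D ~ [D false]]] & [D ( [B [C [D false]]] )]]]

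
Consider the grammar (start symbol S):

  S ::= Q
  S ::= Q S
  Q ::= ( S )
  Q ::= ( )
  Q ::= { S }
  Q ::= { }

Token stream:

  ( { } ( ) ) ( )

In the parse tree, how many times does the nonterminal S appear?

4

[S [Q ( [S [Q { }] [S [Q ( )]]] )] [S [Q ( )]]]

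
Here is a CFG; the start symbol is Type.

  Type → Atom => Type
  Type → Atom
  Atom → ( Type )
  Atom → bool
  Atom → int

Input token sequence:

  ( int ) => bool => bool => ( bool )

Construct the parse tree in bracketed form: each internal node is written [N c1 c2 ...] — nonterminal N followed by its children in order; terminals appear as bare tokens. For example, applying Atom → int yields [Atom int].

[Type [Atom ( [Type [Atom int]] )] => [Type [Atom bool] => [Type [Atom bool] => [Type [Atom ( [Type [Atom bool]] )]]]]]

Type
Atom => Type
( Type ) => Type
( Atom ) => Type
( int ) => Type
( int ) => Atom => Type
( int ) => bool => Type
( int ) => bool => Atom => Type
( int ) => bool => bool => Type
( int ) => bool => bool => Atom
( int ) => bool => bool => ( Type )
( int ) => bool => bool => ( Atom )
( int ) => bool => bool => ( bool )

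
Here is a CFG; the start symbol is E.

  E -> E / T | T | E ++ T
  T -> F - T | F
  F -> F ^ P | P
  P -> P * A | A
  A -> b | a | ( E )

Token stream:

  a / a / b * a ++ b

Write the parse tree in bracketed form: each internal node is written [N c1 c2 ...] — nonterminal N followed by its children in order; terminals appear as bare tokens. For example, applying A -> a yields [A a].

[E [E [E [E [T [F [P [A a]]]]] / [T [F [P [A a]]]]] / [T [F [P [P [A b]] * [A a]]]]] ++ [T [F [P [A b]]]]]

E
E ++ T
E / T ++ T
E / T / T ++ T
T / T / T ++ T
F / T / T ++ T
P / T / T ++ T
A / T / T ++ T
a / T / T ++ T
a / F / T ++ T
a / P / T ++ T
a / A / T ++ T
a / a / T ++ T
a / a / F ++ T
a / a / P ++ T
a / a / P * A ++ T
a / a / A * A ++ T
a / a / b * A ++ T
a / a / b * a ++ T
a / a / b * a ++ F
a / a / b * a ++ P
a / a / b * a ++ A
a / a / b * a ++ b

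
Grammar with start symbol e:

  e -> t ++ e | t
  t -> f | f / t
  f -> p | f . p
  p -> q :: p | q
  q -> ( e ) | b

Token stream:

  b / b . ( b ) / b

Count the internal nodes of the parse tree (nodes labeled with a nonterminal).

[e [t [f [p [q b]]] / [t [f [f [p [q b]]] . [p [q ( [e [t [f [p [q b]]]]] )]]] / [t [f [p [q b]]]]]]]

21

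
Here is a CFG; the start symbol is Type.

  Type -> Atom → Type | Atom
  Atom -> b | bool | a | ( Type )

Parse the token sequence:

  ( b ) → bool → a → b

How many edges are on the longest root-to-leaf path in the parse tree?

[Type [Atom ( [Type [Atom b]] )] → [Type [Atom bool] → [Type [Atom a] → [Type [Atom b]]]]]

5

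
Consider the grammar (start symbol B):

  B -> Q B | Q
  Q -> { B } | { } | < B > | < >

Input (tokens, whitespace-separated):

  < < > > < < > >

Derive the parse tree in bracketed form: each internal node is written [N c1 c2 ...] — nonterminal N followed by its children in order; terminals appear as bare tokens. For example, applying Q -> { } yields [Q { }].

B
Q B
< B > B
< Q > B
< < > > B
< < > > Q
< < > > < B >
< < > > < Q >
< < > > < < > >

[B [Q < [B [Q < >]] >] [B [Q < [B [Q < >]] >]]]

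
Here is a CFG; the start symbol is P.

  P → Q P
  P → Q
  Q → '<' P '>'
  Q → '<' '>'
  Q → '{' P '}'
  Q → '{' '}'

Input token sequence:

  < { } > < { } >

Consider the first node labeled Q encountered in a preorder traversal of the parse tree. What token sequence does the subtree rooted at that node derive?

[P [Q < [P [Q { }]] >] [P [Q < [P [Q { }]] >]]]

< { } >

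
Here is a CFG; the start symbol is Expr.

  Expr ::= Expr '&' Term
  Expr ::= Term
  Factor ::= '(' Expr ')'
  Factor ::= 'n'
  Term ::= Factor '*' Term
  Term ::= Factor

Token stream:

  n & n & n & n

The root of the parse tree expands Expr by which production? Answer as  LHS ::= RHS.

[Expr [Expr [Expr [Expr [Term [Factor n]]] & [Term [Factor n]]] & [Term [Factor n]]] & [Term [Factor n]]]

Expr ::= Expr '&' Term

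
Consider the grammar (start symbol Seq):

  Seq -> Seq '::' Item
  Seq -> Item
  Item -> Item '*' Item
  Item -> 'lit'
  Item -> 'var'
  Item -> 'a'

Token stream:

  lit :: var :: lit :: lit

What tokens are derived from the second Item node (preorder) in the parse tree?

[Seq [Seq [Seq [Seq [Item lit]] :: [Item var]] :: [Item lit]] :: [Item lit]]

var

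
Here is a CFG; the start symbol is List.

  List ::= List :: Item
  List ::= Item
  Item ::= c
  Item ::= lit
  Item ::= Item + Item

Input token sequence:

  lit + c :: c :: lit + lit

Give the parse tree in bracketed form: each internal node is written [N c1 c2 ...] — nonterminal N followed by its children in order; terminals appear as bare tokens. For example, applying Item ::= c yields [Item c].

[List [List [List [Item [Item lit] + [Item c]]] :: [Item c]] :: [Item [Item lit] + [Item lit]]]

List
List :: Item
List :: Item :: Item
Item :: Item :: Item
Item + Item :: Item :: Item
lit + Item :: Item :: Item
lit + c :: Item :: Item
lit + c :: c :: Item
lit + c :: c :: Item + Item
lit + c :: c :: lit + Item
lit + c :: c :: lit + lit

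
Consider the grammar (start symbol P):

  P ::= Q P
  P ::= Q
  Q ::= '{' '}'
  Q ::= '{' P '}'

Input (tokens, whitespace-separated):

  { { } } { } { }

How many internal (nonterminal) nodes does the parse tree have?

8

[P [Q { [P [Q { }]] }] [P [Q { }] [P [Q { }]]]]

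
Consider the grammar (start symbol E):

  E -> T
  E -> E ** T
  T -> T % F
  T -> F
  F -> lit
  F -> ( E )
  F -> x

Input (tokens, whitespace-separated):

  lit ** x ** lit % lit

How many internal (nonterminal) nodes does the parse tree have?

[E [E [E [T [F lit]]] ** [T [F x]]] ** [T [T [F lit]] % [F lit]]]

11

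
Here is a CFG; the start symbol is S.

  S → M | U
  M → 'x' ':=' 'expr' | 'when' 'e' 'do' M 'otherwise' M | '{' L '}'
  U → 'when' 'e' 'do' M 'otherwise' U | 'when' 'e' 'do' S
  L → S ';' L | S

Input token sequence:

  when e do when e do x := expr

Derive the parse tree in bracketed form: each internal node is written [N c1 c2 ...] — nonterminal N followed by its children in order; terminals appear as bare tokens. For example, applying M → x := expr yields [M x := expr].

[S [U when e do [S [U when e do [S [M x := expr]]]]]]

S
U
when e do S
when e do U
when e do when e do S
when e do when e do M
when e do when e do x := expr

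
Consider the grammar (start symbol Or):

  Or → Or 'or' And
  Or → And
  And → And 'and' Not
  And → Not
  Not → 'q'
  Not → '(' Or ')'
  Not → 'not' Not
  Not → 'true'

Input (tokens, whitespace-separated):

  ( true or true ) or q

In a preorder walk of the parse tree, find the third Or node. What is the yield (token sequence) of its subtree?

[Or [Or [And [Not ( [Or [Or [And [Not true]]] or [And [Not true]]] )]]] or [And [Not q]]]

true or true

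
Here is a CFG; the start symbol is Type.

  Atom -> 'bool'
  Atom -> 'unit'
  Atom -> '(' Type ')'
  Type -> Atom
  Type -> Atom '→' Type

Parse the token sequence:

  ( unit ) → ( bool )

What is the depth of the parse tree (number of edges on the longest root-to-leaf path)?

[Type [Atom ( [Type [Atom unit]] )] → [Type [Atom ( [Type [Atom bool]] )]]]

5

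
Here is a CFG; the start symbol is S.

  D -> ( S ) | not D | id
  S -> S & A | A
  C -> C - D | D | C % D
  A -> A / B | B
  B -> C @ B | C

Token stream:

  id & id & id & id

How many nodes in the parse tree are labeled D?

[S [S [S [S [A [B [C [D id]]]]] & [A [B [C [D id]]]]] & [A [B [C [D id]]]]] & [A [B [C [D id]]]]]

4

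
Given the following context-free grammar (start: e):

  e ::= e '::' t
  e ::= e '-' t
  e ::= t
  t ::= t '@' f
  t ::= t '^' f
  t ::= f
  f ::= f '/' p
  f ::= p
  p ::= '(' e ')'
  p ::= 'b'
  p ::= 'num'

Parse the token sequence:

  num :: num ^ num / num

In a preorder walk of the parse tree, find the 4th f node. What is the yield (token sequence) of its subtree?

num

[e [e [t [f [p num]]]] :: [t [t [f [p num]]] ^ [f [f [p num]] / [p num]]]]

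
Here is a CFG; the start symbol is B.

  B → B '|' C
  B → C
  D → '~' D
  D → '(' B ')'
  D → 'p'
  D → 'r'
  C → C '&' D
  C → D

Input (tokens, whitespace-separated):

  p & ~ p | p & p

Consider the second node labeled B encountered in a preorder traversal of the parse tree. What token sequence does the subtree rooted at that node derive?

p & ~ p

[B [B [C [C [D p]] & [D ~ [D p]]]] | [C [C [D p]] & [D p]]]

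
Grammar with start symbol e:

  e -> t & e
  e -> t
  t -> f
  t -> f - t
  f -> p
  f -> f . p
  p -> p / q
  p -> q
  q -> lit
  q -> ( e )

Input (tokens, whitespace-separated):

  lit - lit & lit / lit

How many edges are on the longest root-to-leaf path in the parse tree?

[e [t [f [p [q lit]]] - [t [f [p [q lit]]]]] & [e [t [f [p [p [q lit]] / [q lit]]]]]]

7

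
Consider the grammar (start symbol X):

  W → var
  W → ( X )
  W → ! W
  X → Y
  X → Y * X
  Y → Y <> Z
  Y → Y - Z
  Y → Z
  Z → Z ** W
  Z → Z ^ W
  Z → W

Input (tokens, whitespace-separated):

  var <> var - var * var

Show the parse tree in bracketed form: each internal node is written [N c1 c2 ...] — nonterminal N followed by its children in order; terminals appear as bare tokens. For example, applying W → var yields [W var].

[X [Y [Y [Y [Z [W var]]] <> [Z [W var]]] - [Z [W var]]] * [X [Y [Z [W var]]]]]

X
Y * X
Y - Z * X
Y <> Z - Z * X
Z <> Z - Z * X
W <> Z - Z * X
var <> Z - Z * X
var <> W - Z * X
var <> var - Z * X
var <> var - W * X
var <> var - var * X
var <> var - var * Y
var <> var - var * Z
var <> var - var * W
var <> var - var * var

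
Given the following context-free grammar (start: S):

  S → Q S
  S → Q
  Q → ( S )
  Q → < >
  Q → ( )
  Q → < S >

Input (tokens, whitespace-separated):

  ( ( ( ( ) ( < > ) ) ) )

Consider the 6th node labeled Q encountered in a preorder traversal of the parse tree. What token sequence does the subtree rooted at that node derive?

[S [Q ( [S [Q ( [S [Q ( [S [Q ( )] [S [Q ( [S [Q < >]] )]]] )]] )]] )]]

< >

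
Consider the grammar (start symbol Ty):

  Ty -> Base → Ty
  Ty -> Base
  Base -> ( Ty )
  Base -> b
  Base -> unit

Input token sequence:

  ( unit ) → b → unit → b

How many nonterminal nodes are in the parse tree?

[Ty [Base ( [Ty [Base unit]] )] → [Ty [Base b] → [Ty [Base unit] → [Ty [Base b]]]]]

10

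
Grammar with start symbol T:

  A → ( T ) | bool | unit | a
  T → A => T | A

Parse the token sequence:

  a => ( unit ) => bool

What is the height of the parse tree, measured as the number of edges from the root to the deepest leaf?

[T [A a] => [T [A ( [T [A unit]] )] => [T [A bool]]]]

5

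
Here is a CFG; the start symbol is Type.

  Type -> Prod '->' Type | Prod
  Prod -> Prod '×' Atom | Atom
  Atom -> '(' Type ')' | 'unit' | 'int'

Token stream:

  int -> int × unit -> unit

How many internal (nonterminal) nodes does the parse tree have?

[Type [Prod [Atom int]] -> [Type [Prod [Prod [Atom int]] × [Atom unit]] -> [Type [Prod [Atom unit]]]]]

11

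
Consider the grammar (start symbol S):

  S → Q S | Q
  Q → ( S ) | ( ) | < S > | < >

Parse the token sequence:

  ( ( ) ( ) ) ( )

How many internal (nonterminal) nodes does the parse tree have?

[S [Q ( [S [Q ( )] [S [Q ( )]]] )] [S [Q ( )]]]

8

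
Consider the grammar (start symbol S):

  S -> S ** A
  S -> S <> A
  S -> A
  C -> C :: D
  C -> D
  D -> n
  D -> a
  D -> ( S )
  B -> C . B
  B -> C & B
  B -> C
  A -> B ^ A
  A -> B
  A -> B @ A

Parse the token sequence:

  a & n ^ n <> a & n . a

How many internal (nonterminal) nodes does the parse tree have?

[S [S [A [B [C [D a]] & [B [C [D n]]]] ^ [A [B [C [D n]]]]]] <> [A [B [C [D a]] & [B [C [D n]] . [B [C [D a]]]]]]]

23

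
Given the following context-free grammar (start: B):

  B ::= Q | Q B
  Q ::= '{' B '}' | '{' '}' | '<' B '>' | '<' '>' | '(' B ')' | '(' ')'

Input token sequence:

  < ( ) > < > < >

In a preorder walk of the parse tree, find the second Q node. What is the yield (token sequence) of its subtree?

[B [Q < [B [Q ( )]] >] [B [Q < >] [B [Q < >]]]]

( )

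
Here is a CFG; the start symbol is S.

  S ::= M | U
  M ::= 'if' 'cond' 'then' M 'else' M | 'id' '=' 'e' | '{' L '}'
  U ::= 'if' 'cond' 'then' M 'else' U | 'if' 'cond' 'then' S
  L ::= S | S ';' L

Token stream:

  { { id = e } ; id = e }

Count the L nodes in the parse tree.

3

[S [M { [L [S [M { [L [S [M id = e]]] }]] ; [L [S [M id = e]]]] }]]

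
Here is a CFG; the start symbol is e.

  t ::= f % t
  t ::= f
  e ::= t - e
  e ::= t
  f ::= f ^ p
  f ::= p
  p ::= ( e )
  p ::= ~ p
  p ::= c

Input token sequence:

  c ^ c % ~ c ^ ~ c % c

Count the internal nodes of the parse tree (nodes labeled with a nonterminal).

[e [t [f [f [p c]] ^ [p c]] % [t [f [f [p ~ [p c]]] ^ [p ~ [p c]]] % [t [f [p c]]]]]]

16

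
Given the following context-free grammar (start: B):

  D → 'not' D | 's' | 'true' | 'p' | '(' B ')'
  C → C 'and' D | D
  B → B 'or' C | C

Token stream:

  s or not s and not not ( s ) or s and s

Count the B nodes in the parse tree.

4

[B [B [B [C [D s]]] or [C [C [D not [D s]]] and [D not [D not [D ( [B [C [D s]]] )]]]]] or [C [C [D s]] and [D s]]]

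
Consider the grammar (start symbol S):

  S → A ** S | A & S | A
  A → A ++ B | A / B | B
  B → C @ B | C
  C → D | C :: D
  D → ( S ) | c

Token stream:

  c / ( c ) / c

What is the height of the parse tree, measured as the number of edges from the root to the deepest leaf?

[S [A [A [A [B [C [D c]]]] / [B [C [D ( [S [A [B [C [D c]]]]] )]]]] / [B [C [D c]]]]]

11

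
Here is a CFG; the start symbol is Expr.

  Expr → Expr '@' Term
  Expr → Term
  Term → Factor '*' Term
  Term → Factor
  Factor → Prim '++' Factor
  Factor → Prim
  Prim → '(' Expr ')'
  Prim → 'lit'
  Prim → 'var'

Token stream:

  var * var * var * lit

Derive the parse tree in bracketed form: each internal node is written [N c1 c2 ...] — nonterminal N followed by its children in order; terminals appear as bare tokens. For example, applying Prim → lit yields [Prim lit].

Expr
Term
Factor * Term
Prim * Term
var * Term
var * Factor * Term
var * Prim * Term
var * var * Term
var * var * Factor * Term
var * var * Prim * Term
var * var * var * Term
var * var * var * Factor
var * var * var * Prim
var * var * var * lit

[Expr [Term [Factor [Prim var]] * [Term [Factor [Prim var]] * [Term [Factor [Prim var]] * [Term [Factor [Prim lit]]]]]]]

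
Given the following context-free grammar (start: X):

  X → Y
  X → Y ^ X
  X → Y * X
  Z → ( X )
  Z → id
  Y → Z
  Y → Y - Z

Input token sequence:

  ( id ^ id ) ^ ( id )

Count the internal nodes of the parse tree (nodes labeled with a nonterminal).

[X [Y [Z ( [X [Y [Z id]] ^ [X [Y [Z id]]]] )]] ^ [X [Y [Z ( [X [Y [Z id]]] )]]]]

15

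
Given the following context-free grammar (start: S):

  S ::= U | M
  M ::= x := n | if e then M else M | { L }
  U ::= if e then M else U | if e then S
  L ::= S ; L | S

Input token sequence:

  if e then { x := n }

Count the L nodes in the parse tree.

[S [U if e then [S [M { [L [S [M x := n]]] }]]]]

1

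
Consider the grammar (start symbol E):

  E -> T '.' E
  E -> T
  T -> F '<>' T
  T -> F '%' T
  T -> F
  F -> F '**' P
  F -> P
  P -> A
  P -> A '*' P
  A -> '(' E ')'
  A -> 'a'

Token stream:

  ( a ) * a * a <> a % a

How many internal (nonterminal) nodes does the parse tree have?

22

[E [T [F [P [A ( [E [T [F [P [A a]]]]] )] * [P [A a] * [P [A a]]]]] <> [T [F [P [A a]]] % [T [F [P [A a]]]]]]]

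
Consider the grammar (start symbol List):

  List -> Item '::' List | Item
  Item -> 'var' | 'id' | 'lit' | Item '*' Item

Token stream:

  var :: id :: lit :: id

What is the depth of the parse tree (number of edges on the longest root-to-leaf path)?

[List [Item var] :: [List [Item id] :: [List [Item lit] :: [List [Item id]]]]]

5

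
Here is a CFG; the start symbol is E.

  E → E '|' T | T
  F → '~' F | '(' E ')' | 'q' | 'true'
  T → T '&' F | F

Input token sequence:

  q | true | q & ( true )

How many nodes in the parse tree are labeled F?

[E [E [E [T [F q]]] | [T [F true]]] | [T [T [F q]] & [F ( [E [T [F true]]] )]]]

5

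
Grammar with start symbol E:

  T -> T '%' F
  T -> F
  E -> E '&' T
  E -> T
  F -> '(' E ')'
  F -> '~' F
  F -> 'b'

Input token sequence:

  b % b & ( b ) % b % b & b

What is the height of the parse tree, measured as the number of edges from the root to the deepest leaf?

[E [E [E [T [T [F b]] % [F b]]] & [T [T [T [F ( [E [T [F b]]] )]] % [F b]] % [F b]]] & [T [F b]]]

9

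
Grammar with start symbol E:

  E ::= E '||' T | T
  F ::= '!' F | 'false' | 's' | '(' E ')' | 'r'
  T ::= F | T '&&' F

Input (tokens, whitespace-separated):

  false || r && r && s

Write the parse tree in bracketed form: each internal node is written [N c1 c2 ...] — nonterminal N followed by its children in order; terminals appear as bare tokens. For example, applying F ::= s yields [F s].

[E [E [T [F false]]] || [T [T [T [F r]] && [F r]] && [F s]]]

E
E || T
T || T
F || T
false || T
false || T && F
false || T && F && F
false || F && F && F
false || r && F && F
false || r && r && F
false || r && r && s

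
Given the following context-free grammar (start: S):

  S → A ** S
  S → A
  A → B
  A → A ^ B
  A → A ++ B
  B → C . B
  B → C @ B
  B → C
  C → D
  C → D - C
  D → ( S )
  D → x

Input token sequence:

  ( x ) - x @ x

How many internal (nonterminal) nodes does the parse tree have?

15

[S [A [B [C [D ( [S [A [B [C [D x]]]]] )] - [C [D x]]] @ [B [C [D x]]]]]]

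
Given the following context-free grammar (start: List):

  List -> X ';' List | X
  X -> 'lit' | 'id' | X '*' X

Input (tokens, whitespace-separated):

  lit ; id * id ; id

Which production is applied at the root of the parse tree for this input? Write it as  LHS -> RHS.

[List [X lit] ; [List [X [X id] * [X id]] ; [List [X id]]]]

List -> X ';' List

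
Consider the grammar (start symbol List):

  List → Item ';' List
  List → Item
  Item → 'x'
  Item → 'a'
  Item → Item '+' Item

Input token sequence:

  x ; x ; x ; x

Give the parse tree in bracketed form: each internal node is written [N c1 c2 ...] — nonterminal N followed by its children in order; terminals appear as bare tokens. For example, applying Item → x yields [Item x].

List
Item ; List
x ; List
x ; Item ; List
x ; x ; List
x ; x ; Item ; List
x ; x ; x ; List
x ; x ; x ; Item
x ; x ; x ; x

[List [Item x] ; [List [Item x] ; [List [Item x] ; [List [Item x]]]]]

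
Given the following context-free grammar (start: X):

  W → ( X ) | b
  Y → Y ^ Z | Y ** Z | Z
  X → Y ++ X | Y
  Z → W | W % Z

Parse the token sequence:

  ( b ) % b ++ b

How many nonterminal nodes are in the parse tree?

[X [Y [Z [W ( [X [Y [Z [W b]]]] )] % [Z [W b]]]] ++ [X [Y [Z [W b]]]]]

14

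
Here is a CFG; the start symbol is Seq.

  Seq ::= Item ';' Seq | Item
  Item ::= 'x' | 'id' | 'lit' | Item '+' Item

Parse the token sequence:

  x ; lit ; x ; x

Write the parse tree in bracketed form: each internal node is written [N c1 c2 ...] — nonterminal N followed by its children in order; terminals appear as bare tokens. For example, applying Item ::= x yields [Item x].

Seq
Item ; Seq
x ; Seq
x ; Item ; Seq
x ; lit ; Seq
x ; lit ; Item ; Seq
x ; lit ; x ; Seq
x ; lit ; x ; Item
x ; lit ; x ; x

[Seq [Item x] ; [Seq [Item lit] ; [Seq [Item x] ; [Seq [Item x]]]]]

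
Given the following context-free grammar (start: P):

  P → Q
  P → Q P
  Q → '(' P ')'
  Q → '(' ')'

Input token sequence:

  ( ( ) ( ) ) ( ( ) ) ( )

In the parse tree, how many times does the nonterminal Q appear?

[P [Q ( [P [Q ( )] [P [Q ( )]]] )] [P [Q ( [P [Q ( )]] )] [P [Q ( )]]]]

6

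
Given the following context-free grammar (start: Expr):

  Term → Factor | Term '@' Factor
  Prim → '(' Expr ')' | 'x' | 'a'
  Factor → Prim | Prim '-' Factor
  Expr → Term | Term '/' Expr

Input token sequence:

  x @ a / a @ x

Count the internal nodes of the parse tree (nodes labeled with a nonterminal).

14

[Expr [Term [Term [Factor [Prim x]]] @ [Factor [Prim a]]] / [Expr [Term [Term [Factor [Prim a]]] @ [Factor [Prim x]]]]]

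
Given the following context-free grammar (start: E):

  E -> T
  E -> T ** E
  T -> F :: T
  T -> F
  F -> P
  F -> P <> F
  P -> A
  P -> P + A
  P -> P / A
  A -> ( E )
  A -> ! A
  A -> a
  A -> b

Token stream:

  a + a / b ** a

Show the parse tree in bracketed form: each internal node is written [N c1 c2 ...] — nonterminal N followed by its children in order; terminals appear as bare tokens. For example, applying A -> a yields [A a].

[E [T [F [P [P [P [A a]] + [A a]] / [A b]]]] ** [E [T [F [P [A a]]]]]]

E
T ** E
F ** E
P ** E
P / A ** E
P + A / A ** E
A + A / A ** E
a + A / A ** E
a + a / A ** E
a + a / b ** E
a + a / b ** T
a + a / b ** F
a + a / b ** P
a + a / b ** A
a + a / b ** a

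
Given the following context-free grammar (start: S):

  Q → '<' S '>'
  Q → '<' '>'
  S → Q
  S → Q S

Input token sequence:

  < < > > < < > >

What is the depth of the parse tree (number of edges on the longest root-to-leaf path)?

[S [Q < [S [Q < >]] >] [S [Q < [S [Q < >]] >]]]

5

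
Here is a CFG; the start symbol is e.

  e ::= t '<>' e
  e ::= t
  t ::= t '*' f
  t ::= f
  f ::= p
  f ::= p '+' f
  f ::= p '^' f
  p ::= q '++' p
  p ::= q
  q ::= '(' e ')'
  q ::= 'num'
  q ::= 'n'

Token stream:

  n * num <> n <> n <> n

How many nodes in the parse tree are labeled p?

5

[e [t [t [f [p [q n]]]] * [f [p [q num]]]] <> [e [t [f [p [q n]]]] <> [e [t [f [p [q n]]]] <> [e [t [f [p [q n]]]]]]]]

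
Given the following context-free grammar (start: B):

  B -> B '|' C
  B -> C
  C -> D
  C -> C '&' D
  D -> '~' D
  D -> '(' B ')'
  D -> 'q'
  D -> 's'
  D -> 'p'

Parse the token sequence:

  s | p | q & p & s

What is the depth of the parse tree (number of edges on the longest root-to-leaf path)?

5

[B [B [B [C [D s]]] | [C [D p]]] | [C [C [C [D q]] & [D p]] & [D s]]]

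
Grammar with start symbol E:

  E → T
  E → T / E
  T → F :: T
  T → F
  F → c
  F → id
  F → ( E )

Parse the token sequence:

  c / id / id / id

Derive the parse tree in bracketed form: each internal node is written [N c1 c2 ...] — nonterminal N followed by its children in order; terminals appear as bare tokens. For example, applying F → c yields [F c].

[E [T [F c]] / [E [T [F id]] / [E [T [F id]] / [E [T [F id]]]]]]

E
T / E
F / E
c / E
c / T / E
c / F / E
c / id / E
c / id / T / E
c / id / F / E
c / id / id / E
c / id / id / T
c / id / id / F
c / id / id / id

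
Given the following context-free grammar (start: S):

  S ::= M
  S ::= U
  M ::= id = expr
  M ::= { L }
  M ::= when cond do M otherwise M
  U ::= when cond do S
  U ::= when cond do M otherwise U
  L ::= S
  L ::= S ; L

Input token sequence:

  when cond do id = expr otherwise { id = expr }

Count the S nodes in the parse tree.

[S [M when cond do [M id = expr] otherwise [M { [L [S [M id = expr]]] }]]]

2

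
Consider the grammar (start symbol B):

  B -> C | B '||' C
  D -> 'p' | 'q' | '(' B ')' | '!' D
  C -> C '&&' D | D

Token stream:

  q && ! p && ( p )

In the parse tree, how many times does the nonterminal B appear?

2

[B [C [C [C [D q]] && [D ! [D p]]] && [D ( [B [C [D p]]] )]]]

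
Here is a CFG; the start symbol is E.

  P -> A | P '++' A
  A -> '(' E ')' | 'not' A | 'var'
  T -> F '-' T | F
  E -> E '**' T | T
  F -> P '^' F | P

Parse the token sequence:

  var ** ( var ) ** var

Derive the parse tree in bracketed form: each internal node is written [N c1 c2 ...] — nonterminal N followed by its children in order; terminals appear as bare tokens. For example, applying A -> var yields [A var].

[E [E [E [T [F [P [A var]]]]] ** [T [F [P [A ( [E [T [F [P [A var]]]]] )]]]]] ** [T [F [P [A var]]]]]

E
E ** T
E ** T ** T
T ** T ** T
F ** T ** T
P ** T ** T
A ** T ** T
var ** T ** T
var ** F ** T
var ** P ** T
var ** A ** T
var ** ( E ) ** T
var ** ( T ) ** T
var ** ( F ) ** T
var ** ( P ) ** T
var ** ( A ) ** T
var ** ( var ) ** T
var ** ( var ) ** F
var ** ( var ) ** P
var ** ( var ) ** A
var ** ( var ) ** var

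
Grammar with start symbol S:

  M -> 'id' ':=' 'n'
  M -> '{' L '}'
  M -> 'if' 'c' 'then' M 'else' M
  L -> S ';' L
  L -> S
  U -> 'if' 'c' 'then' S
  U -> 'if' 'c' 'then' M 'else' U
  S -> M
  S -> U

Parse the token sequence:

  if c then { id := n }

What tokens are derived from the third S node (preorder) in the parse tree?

[S [U if c then [S [M { [L [S [M id := n]]] }]]]]

id := n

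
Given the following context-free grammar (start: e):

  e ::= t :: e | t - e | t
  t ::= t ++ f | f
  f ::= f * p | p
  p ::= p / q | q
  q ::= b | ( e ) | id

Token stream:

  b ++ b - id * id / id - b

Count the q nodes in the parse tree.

6

[e [t [t [f [p [q b]]]] ++ [f [p [q b]]]] - [e [t [f [f [p [q id]]] * [p [p [q id]] / [q id]]]] - [e [t [f [p [q b]]]]]]]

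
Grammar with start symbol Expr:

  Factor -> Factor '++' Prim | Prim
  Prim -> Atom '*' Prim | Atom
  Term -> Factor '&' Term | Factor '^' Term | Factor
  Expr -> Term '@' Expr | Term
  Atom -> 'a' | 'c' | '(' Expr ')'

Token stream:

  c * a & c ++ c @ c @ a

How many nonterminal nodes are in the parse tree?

[Expr [Term [Factor [Prim [Atom c] * [Prim [Atom a]]]] & [Term [Factor [Factor [Prim [Atom c]]] ++ [Prim [Atom c]]]]] @ [Expr [Term [Factor [Prim [Atom c]]]] @ [Expr [Term [Factor [Prim [Atom a]]]]]]]

24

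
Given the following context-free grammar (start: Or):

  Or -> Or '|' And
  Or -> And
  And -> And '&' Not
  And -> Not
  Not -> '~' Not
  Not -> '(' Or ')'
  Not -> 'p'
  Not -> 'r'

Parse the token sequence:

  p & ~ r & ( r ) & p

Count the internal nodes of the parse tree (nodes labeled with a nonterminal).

13

[Or [And [And [And [And [Not p]] & [Not ~ [Not r]]] & [Not ( [Or [And [Not r]]] )]] & [Not p]]]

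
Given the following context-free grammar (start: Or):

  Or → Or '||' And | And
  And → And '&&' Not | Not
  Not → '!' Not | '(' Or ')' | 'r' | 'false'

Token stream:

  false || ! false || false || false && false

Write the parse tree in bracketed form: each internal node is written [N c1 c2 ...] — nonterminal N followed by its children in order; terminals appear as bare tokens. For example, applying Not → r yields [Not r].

Or
Or || And
Or || And || And
Or || And || And || And
And || And || And || And
Not || And || And || And
false || And || And || And
false || Not || And || And
false || ! Not || And || And
false || ! false || And || And
false || ! false || Not || And
false || ! false || false || And
false || ! false || false || And && Not
false || ! false || false || Not && Not
false || ! false || false || false && Not
false || ! false || false || false && false

[Or [Or [Or [Or [And [Not false]]] || [And [Not ! [Not false]]]] || [And [Not false]]] || [And [And [Not false]] && [Not false]]]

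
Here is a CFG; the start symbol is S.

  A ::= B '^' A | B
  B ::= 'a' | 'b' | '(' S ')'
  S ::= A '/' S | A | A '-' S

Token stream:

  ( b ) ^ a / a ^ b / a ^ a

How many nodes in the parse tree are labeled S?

4

[S [A [B ( [S [A [B b]]] )] ^ [A [B a]]] / [S [A [B a] ^ [A [B b]]] / [S [A [B a] ^ [A [B a]]]]]]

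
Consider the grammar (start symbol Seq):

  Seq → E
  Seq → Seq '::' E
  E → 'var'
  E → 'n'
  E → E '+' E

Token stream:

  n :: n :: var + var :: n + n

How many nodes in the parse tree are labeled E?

8

[Seq [Seq [Seq [Seq [E n]] :: [E n]] :: [E [E var] + [E var]]] :: [E [E n] + [E n]]]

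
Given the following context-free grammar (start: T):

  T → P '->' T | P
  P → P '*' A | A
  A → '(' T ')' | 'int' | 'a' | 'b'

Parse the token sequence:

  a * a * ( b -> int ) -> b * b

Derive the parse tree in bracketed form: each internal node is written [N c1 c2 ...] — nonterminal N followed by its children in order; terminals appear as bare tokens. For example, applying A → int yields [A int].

T
P -> T
P * A -> T
P * A * A -> T
A * A * A -> T
a * A * A -> T
a * a * A -> T
a * a * ( T ) -> T
a * a * ( P -> T ) -> T
a * a * ( A -> T ) -> T
a * a * ( b -> T ) -> T
a * a * ( b -> P ) -> T
a * a * ( b -> A ) -> T
a * a * ( b -> int ) -> T
a * a * ( b -> int ) -> P
a * a * ( b -> int ) -> P * A
a * a * ( b -> int ) -> A * A
a * a * ( b -> int ) -> b * A
a * a * ( b -> int ) -> b * b

[T [P [P [P [A a]] * [A a]] * [A ( [T [P [A b]] -> [T [P [A int]]]] )]] -> [T [P [P [A b]] * [A b]]]]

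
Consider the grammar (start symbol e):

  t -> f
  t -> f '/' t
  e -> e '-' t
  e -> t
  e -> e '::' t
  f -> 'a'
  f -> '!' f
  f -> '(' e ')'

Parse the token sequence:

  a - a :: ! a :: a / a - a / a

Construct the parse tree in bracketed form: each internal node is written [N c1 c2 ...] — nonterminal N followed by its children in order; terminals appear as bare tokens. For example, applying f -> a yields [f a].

[e [e [e [e [e [t [f a]]] - [t [f a]]] :: [t [f ! [f a]]]] :: [t [f a] / [t [f a]]]] - [t [f a] / [t [f a]]]]

e
e - t
e :: t - t
e :: t :: t - t
e - t :: t :: t - t
t - t :: t :: t - t
f - t :: t :: t - t
a - t :: t :: t - t
a - f :: t :: t - t
a - a :: t :: t - t
a - a :: f :: t - t
a - a :: ! f :: t - t
a - a :: ! a :: t - t
a - a :: ! a :: f / t - t
a - a :: ! a :: a / t - t
a - a :: ! a :: a / f - t
a - a :: ! a :: a / a - t
a - a :: ! a :: a / a - f / t
a - a :: ! a :: a / a - a / t
a - a :: ! a :: a / a - a / f
a - a :: ! a :: a / a - a / a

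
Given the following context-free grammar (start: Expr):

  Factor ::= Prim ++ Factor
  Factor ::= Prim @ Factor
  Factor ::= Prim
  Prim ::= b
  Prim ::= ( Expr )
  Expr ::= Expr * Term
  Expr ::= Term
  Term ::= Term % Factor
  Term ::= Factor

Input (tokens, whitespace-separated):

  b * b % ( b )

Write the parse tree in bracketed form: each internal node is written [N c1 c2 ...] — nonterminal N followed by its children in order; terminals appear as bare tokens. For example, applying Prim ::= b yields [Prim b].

Expr
Expr * Term
Term * Term
Factor * Term
Prim * Term
b * Term
b * Term % Factor
b * Factor % Factor
b * Prim % Factor
b * b % Factor
b * b % Prim
b * b % ( Expr )
b * b % ( Term )
b * b % ( Factor )
b * b % ( Prim )
b * b % ( b )

[Expr [Expr [Term [Factor [Prim b]]]] * [Term [Term [Factor [Prim b]]] % [Factor [Prim ( [Expr [Term [Factor [Prim b]]]] )]]]]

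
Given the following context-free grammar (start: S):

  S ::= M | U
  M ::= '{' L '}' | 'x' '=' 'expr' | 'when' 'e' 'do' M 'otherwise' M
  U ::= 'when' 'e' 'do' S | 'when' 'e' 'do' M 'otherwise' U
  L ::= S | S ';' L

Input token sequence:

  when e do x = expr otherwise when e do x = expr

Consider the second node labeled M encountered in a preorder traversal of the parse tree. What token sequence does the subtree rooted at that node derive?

[S [U when e do [M x = expr] otherwise [U when e do [S [M x = expr]]]]]

x = expr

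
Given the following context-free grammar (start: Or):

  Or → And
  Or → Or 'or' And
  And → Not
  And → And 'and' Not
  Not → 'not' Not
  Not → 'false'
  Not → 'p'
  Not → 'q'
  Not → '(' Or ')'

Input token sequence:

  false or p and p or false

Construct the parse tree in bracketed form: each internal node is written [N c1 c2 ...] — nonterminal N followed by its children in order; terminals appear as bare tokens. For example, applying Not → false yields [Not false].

Or
Or or And
Or or And or And
And or And or And
Not or And or And
false or And or And
false or And and Not or And
false or Not and Not or And
false or p and Not or And
false or p and p or And
false or p and p or Not
false or p and p or false

[Or [Or [Or [And [Not false]]] or [And [And [Not p]] and [Not p]]] or [And [Not false]]]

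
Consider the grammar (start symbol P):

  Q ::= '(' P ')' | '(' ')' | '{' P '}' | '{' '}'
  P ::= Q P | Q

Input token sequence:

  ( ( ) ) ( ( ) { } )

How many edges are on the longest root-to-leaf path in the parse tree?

[P [Q ( [P [Q ( )]] )] [P [Q ( [P [Q ( )] [P [Q { }]]] )]]]

6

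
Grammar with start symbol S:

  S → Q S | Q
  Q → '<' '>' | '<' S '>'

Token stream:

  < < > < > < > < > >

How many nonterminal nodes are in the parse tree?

[S [Q < [S [Q < >] [S [Q < >] [S [Q < >] [S [Q < >]]]]] >]]

10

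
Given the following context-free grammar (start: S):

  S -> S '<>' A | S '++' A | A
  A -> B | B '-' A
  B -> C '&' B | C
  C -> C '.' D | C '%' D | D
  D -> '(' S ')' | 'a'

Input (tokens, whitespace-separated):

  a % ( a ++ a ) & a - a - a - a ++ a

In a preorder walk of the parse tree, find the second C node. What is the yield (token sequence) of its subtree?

a

[S [S [A [B [C [C [D a]] % [D ( [S [S [A [B [C [D a]]]]] ++ [A [B [C [D a]]]]] )]] & [B [C [D a]]]] - [A [B [C [D a]]] - [A [B [C [D a]]] - [A [B [C [D a]]]]]]]] ++ [A [B [C [D a]]]]]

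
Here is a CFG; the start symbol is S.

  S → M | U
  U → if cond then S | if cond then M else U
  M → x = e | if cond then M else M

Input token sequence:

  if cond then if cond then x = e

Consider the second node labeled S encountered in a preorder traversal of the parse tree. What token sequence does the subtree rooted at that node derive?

if cond then x = e

[S [U if cond then [S [U if cond then [S [M x = e]]]]]]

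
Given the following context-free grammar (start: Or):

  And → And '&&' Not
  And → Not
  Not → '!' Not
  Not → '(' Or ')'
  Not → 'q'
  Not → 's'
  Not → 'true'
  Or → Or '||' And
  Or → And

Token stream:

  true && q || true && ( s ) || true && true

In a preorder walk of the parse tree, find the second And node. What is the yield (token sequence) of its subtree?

[Or [Or [Or [And [And [Not true]] && [Not q]]] || [And [And [Not true]] && [Not ( [Or [And [Not s]]] )]]] || [And [And [Not true]] && [Not true]]]

true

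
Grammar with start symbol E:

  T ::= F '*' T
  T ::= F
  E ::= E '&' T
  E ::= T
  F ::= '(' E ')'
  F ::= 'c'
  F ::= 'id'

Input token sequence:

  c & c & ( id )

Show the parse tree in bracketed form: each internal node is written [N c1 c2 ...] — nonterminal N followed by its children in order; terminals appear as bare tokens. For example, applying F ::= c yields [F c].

E
E & T
E & T & T
T & T & T
F & T & T
c & T & T
c & F & T
c & c & T
c & c & F
c & c & ( E )
c & c & ( T )
c & c & ( F )
c & c & ( id )

[E [E [E [T [F c]]] & [T [F c]]] & [T [F ( [E [T [F id]]] )]]]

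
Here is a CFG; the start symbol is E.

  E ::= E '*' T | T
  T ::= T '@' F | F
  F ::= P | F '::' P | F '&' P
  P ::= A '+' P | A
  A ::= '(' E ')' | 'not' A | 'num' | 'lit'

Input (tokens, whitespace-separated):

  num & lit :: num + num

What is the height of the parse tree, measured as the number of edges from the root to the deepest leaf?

7

[E [T [F [F [F [P [A num]]] & [P [A lit]]] :: [P [A num] + [P [A num]]]]]]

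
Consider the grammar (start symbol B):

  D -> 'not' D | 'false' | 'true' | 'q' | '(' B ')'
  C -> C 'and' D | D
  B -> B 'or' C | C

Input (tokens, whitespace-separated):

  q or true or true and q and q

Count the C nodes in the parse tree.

5

[B [B [B [C [D q]]] or [C [D true]]] or [C [C [C [D true]] and [D q]] and [D q]]]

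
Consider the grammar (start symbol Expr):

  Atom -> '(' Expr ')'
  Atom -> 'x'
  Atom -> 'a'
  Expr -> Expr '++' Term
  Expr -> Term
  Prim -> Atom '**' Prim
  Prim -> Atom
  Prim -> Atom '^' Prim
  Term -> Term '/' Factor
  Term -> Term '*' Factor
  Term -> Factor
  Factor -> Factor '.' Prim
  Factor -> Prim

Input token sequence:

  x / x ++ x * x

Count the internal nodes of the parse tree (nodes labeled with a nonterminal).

18

[Expr [Expr [Term [Term [Factor [Prim [Atom x]]]] / [Factor [Prim [Atom x]]]]] ++ [Term [Term [Factor [Prim [Atom x]]]] * [Factor [Prim [Atom x]]]]]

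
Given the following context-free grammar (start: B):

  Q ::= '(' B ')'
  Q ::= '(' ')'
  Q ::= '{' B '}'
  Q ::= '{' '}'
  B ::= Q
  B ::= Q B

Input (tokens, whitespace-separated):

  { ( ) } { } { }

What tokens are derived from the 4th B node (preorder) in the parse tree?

[B [Q { [B [Q ( )]] }] [B [Q { }] [B [Q { }]]]]

{ }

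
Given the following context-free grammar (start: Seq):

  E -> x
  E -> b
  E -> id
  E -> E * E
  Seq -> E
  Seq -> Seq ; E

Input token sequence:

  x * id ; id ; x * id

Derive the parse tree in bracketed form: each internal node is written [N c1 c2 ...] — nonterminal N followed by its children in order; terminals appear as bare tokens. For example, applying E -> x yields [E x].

[Seq [Seq [Seq [E [E x] * [E id]]] ; [E id]] ; [E [E x] * [E id]]]

Seq
Seq ; E
Seq ; E ; E
E ; E ; E
E * E ; E ; E
x * E ; E ; E
x * id ; E ; E
x * id ; id ; E
x * id ; id ; E * E
x * id ; id ; x * E
x * id ; id ; x * id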